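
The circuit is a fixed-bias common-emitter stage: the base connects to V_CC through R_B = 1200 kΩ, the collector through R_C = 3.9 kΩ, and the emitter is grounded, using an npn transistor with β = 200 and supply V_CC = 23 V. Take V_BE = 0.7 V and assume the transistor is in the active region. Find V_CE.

Base loop: V_CC = I_B·R_B + V_BE, so I_B = (23 − 0.7)/1200 kΩ = 0.0186 mA.
In the active region I_C = β·I_B = 200 × 0.0186 = 3.72 mA.
Collector loop: V_CE = V_CC − I_C·R_C = 23 − 3.72×3.9 = 8.5 V.
Since V_CE = 8.5 V > V_CE(sat) ≈ 0.2 V, the transistor is in the active region as assumed.

V_CE ≈ 8.5 V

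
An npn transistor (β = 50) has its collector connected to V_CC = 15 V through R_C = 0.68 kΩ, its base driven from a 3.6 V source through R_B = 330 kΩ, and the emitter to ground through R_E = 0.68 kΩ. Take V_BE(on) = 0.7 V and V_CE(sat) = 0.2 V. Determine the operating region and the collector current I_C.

active; I_C ≈ 0.4 mA

Assume active. Base-emitter loop: I_B = (V_BB − V_BE)/(R_B + (β+1)R_E) = (3.6 − 0.7)/(330 + 51×0.68) = 0.00795 mA.
I_C = β·I_B = 50×0.00795 = 0.398 mA.
V_CE = V_CC − I_C·R_C − I_E·R_E = 15 − 0.398×0.68 − 0.406×0.68 = 14.5 V > V_CE(sat), so the active-region assumption holds.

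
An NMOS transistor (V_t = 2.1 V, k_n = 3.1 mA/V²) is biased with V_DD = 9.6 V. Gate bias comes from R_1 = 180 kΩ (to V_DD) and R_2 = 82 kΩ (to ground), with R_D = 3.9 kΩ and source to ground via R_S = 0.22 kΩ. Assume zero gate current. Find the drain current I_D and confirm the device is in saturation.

I_D ≈ 0.82 mA

V_G = V_DD·R_2/(R_1+R_2) = 9.6×82/262 = 3 V.
Assume saturation: I_D = (k_n/2)(V_GS − V_t)² with V_GS = V_G − I_D·R_S = 3 − 0.22·I_D.
Substituting gives 0.075·I_D² − 1.62·I_D + 1.27 = 0, with roots I_D = 0.815 or 20.7 mA.
The root I_D = 20.7 mA gives V_GS = -1.56 V ≤ V_t, so take I_D = 0.815 mA.
Then V_GS = 2.83 V and V_DS = V_DD − I_D(R_D+R_S) = 9.6 − 0.815×4.12 = 6.24 V.
Saturation requires V_DS ≥ V_GS − V_t = 0.725 V; 6.24 ≥ 0.725 ✓.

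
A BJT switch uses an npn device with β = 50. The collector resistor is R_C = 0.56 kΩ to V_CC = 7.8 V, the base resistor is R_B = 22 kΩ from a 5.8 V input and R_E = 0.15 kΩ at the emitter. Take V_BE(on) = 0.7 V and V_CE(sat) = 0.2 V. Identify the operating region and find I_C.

active; I_C ≈ 8.6 mA

Assume active. Base-emitter loop: I_B = (V_BB − V_BE)/(R_B + (β+1)R_E) = (5.8 − 0.7)/(22 + 51×0.15) = 0.172 mA.
I_C = β·I_B = 50×0.172 = 8.6 mA.
V_CE = V_CC − I_C·R_C − I_E·R_E = 7.8 − 8.6×0.56 − 8.77×0.15 = 1.67 V > V_CE(sat), so the active-region assumption holds.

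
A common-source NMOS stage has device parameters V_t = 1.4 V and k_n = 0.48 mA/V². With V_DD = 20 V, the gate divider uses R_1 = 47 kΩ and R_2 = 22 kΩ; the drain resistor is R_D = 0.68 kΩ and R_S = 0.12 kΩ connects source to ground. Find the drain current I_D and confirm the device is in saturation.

I_D ≈ 4.7 mA

V_G = V_DD·R_2/(R_1+R_2) = 20×22/69 = 6.38 V.
Assume saturation: I_D = (k_n/2)(V_GS − V_t)² with V_GS = V_G − I_D·R_S = 6.38 − 0.12·I_D.
Substituting gives 0.00346·I_D² − 1.29·I_D + 5.94 = 0, with roots I_D = 4.68 or 368 mA.
The root I_D = 368 mA gives V_GS = -37.7 V ≤ V_t, so take I_D = 4.68 mA.
Then V_GS = 5.82 V and V_DS = V_DD − I_D(R_D+R_S) = 20 − 4.68×0.8 = 16.3 V.
Saturation requires V_DS ≥ V_GS − V_t = 4.42 V; 16.3 ≥ 4.42 ✓.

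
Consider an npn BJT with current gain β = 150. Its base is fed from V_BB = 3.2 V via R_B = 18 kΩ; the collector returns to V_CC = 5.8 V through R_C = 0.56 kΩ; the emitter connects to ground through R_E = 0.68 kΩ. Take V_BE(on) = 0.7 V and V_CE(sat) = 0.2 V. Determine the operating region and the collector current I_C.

active; I_C ≈ 3.1 mA

Assume active. Base-emitter loop: I_B = (V_BB − V_BE)/(R_B + (β+1)R_E) = (3.2 − 0.7)/(18 + 151×0.68) = 0.0207 mA.
I_C = β·I_B = 150×0.0207 = 3.11 mA.
V_CE = V_CC − I_C·R_C − I_E·R_E = 5.8 − 3.11×0.56 − 3.13×0.68 = 1.93 V > V_CE(sat), so the active-region assumption holds.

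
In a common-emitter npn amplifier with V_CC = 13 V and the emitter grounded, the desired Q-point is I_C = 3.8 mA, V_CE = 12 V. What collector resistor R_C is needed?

Collector loop: V_CC = I_C·R_C + V_CE.
R_C = (V_CC − V_CE)/I_C = (13 − 12)/3.8 = 0.263 kΩ.

R_C ≈ 0.26 kΩ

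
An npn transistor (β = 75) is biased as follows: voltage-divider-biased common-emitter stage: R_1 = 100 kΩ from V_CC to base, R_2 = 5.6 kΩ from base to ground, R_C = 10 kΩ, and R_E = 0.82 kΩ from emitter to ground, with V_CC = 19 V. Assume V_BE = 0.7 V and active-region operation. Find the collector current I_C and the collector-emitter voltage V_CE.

Thevenize the base divider: V_Th = V_CC·R_2/(R_1+R_2) = 19×5.6/106 = 1.01 V, R_Th = R_1‖R_2 = 5.3 kΩ.
Base-emitter loop: V_Th = I_B·R_Th + V_BE + (β+1)I_B·R_E, so I_B = (1.01 − 0.7) / (5.3 + 76×0.82) = 0.00455 mA.
I_C = β·I_B = 75×0.00455 = 0.341 mA, and I_E = (β+1)I_B = 0.346 mA.
V_CE = V_CC − I_C·R_C − I_E·R_E = 19 − 0.341×10 − 0.346×0.82 = 15.3 V.
V_CE = 15.3 V > 0.2 V confirms active-region operation.

I_C ≈ 0.34 mA, V_CE ≈ 15 V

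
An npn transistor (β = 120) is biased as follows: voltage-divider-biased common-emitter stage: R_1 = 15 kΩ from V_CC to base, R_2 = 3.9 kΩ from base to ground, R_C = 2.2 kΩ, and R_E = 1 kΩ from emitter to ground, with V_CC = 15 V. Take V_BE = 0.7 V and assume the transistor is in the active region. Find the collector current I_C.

Thevenize the base divider: V_Th = V_CC·R_2/(R_1+R_2) = 15×3.9/18.9 = 3.1 V, R_Th = R_1‖R_2 = 3.1 kΩ.
Base-emitter loop: V_Th = I_B·R_Th + V_BE + (β+1)I_B·R_E, so I_B = (3.1 − 0.7) / (3.1 + 121×1) = 0.0193 mA.
I_C = β·I_B = 120×0.0193 = 2.32 mA, and I_E = (β+1)I_B = 2.34 mA.
V_CE = V_CC − I_C·R_C − I_E·R_E = 15 − 2.32×2.2 − 2.34×1 = 7.57 V.
V_CE = 7.57 V > 0.2 V confirms active-region operation.

I_C ≈ 2.3 mA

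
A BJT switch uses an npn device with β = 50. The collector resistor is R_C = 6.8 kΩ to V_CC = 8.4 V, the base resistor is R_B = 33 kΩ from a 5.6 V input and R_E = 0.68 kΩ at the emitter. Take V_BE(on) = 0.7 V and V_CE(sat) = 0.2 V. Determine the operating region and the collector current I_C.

saturation; I_C ≈ 1.1 mA

Assume active: I_B = (5.6 − 0.7)/(33 + 51×0.68) = 0.0724 mA, I_C = β·I_B = 3.62 mA.
Then V_CE = 8.4 − 3.62×6.8 − 3.69×0.68 = -18.7 V < 0.2 V — the active assumption fails.
Re-solve with V_CE = 0.2 V. KCL at the emitter: V_E/R_E = (V_BB−0.7−V_E)/R_B + (V_CC−0.2−V_E)/R_C, giving V_E = 0.822 V.
I_C = (V_CC − 0.2 − V_E)/R_C = (8.2 − 0.822)/6.8 = 1.09 mA.
Check: I_B = (4.9 − 0.822)/33 = 0.124 mA, and β·I_B = 6.18 mA > I_C, confirming saturation.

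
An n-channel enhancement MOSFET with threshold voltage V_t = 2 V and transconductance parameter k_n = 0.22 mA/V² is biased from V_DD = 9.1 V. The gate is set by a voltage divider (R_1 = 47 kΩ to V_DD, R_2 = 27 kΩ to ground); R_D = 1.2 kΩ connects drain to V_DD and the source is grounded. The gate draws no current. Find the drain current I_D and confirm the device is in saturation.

I_D ≈ 0.19 mA

V_G = V_DD·R_2/(R_1+R_2) = 9.1×27/74 = 3.32 V. With the source grounded, V_GS = V_G = 3.32 V.
Assume saturation: I_D = (k_n/2)(V_GS − V_t)² = (0.22/2)×(3.32 − 2)² = 0.11×1.32² = 0.192 mA.
V_DS = V_DD − I_D·R_D = 9.1 − 0.192×1.2 = 8.87 V.
Saturation requires V_DS ≥ V_GS − V_t = 1.32 V; 8.87 ≥ 1.32 ✓.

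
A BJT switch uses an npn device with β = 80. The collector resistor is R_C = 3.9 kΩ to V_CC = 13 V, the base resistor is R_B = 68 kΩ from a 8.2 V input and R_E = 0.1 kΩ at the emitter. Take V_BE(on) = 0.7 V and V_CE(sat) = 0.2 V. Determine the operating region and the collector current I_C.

Assume active: I_B = (8.2 − 0.7)/(68 + 81×0.1) = 0.0986 mA, I_C = β·I_B = 7.88 mA.
Then V_CE = 13 − 7.88×3.9 − 7.98×0.1 = -18.5 V < 0.2 V — the active assumption fails.
Re-solve with V_CE = 0.2 V. KCL at the emitter: V_E/R_E = (V_BB−0.7−V_E)/R_B + (V_CC−0.2−V_E)/R_C, giving V_E = 0.33 V.
I_C = (V_CC − 0.2 − V_E)/R_C = (12.8 − 0.33)/3.9 = 3.2 mA.
Check: I_B = (7.5 − 0.33)/68 = 0.105 mA, and β·I_B = 8.43 mA > I_C, confirming saturation.

saturation; I_C ≈ 3.2 mA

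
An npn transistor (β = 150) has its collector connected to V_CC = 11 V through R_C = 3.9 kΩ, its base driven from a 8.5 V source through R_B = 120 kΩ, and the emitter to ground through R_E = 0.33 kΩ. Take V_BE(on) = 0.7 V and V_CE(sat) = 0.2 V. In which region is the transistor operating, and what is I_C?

saturation; I_C ≈ 2.5 mA

Assume active: I_B = (8.5 − 0.7)/(120 + 151×0.33) = 0.0459 mA, I_C = β·I_B = 6.89 mA.
Then V_CE = 11 − 6.89×3.9 − 6.94×0.33 = -18.2 V < 0.2 V — the active assumption fails.
Re-solve with V_CE = 0.2 V. KCL at the emitter: V_E/R_E = (V_BB−0.7−V_E)/R_B + (V_CC−0.2−V_E)/R_C, giving V_E = 0.86 V.
I_C = (V_CC − 0.2 − V_E)/R_C = (10.8 − 0.86)/3.9 = 2.55 mA.
Check: I_B = (7.8 − 0.86)/120 = 0.0578 mA, and β·I_B = 8.67 mA > I_C, confirming saturation.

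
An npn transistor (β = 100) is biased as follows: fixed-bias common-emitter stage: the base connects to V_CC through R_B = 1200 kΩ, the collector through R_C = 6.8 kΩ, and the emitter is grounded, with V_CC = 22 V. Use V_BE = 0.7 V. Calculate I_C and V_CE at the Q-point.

I_C ≈ 1.8 mA, V_CE ≈ 9.9 V

Base loop: V_CC = I_B·R_B + V_BE, so I_B = (22 − 0.7)/1200 kΩ = 0.0178 mA.
In the active region I_C = β·I_B = 100 × 0.0178 = 1.78 mA.
Collector loop: V_CE = V_CC − I_C·R_C = 22 − 1.78×6.8 = 9.93 V.
Since V_CE = 9.93 V > V_CE(sat) ≈ 0.2 V, the transistor is in the active region as assumed.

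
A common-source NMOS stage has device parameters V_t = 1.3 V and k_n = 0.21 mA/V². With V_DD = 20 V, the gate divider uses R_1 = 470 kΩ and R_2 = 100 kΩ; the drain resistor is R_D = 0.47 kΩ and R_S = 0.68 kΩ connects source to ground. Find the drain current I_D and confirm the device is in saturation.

I_D ≈ 0.4 mA

V_G = V_DD·R_2/(R_1+R_2) = 20×100/570 = 3.51 V.
Assume saturation: I_D = (k_n/2)(V_GS − V_t)² with V_GS = V_G − I_D·R_S = 3.51 − 0.68·I_D.
Substituting gives 0.0486·I_D² − 1.32·I_D + 0.512 = 0, with roots I_D = 0.395 or 26.7 mA.
The root I_D = 26.7 mA gives V_GS = -14.6 V ≤ V_t, so take I_D = 0.395 mA.
Then V_GS = 3.24 V and V_DS = V_DD − I_D(R_D+R_S) = 20 − 0.395×1.15 = 19.5 V.
Saturation requires V_DS ≥ V_GS − V_t = 1.94 V; 19.5 ≥ 1.94 ✓.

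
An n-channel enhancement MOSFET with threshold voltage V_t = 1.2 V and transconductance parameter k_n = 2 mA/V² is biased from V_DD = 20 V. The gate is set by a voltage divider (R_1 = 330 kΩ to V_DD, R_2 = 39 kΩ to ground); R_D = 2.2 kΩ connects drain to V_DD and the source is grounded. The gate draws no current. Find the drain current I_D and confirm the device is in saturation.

V_G = V_DD·R_2/(R_1+R_2) = 20×39/369 = 2.11 V. With the source grounded, V_GS = V_G = 2.11 V.
Assume saturation: I_D = (k_n/2)(V_GS − V_t)² = (2/2)×(2.11 − 1.2)² = 1×0.914² = 0.835 mA.
V_DS = V_DD − I_D·R_D = 20 − 0.835×2.2 = 18.2 V.
Saturation requires V_DS ≥ V_GS − V_t = 0.914 V; 18.2 ≥ 0.914 ✓.

I_D ≈ 0.84 mA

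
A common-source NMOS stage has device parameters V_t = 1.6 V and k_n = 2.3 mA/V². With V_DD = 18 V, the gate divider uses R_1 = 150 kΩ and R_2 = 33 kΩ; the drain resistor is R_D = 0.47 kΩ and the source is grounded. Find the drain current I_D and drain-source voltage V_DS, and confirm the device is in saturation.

I_D ≈ 3.1 mA, V_DS ≈ 17 V

V_G = V_DD·R_2/(R_1+R_2) = 18×33/183 = 3.25 V. With the source grounded, V_GS = V_G = 3.25 V.
Assume saturation: I_D = (k_n/2)(V_GS − V_t)² = (2.3/2)×(3.25 − 1.6)² = 1.15×1.65² = 3.12 mA.
V_DS = V_DD − I_D·R_D = 18 − 3.12×0.47 = 16.5 V.
Saturation requires V_DS ≥ V_GS − V_t = 1.65 V; 16.5 ≥ 1.65 ✓.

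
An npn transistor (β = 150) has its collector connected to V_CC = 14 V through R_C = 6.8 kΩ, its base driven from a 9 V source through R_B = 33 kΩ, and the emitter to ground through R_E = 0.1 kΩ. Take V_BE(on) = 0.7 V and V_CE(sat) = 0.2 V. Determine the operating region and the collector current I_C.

saturation; I_C ≈ 2 mA

Assume active: I_B = (9 − 0.7)/(33 + 151×0.1) = 0.173 mA, I_C = β·I_B = 25.9 mA.
Then V_CE = 14 − 25.9×6.8 − 26.1×0.1 = -165 V < 0.2 V — the active assumption fails.
Re-solve with V_CE = 0.2 V. KCL at the emitter: V_E/R_E = (V_BB−0.7−V_E)/R_B + (V_CC−0.2−V_E)/R_C, giving V_E = 0.224 V.
I_C = (V_CC − 0.2 − V_E)/R_C = (13.8 − 0.224)/6.8 = 2 mA.
Check: I_B = (8.3 − 0.224)/33 = 0.245 mA, and β·I_B = 36.7 mA > I_C, confirming saturation.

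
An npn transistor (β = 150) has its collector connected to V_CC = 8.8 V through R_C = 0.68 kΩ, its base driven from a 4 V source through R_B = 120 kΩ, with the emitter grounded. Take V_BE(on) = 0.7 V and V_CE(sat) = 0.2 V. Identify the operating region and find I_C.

Assume active. Base-emitter loop: I_B = (V_BB − V_BE)/R_B = (4 − 0.7)/120 = 0.0275 mA.
I_C = β·I_B = 150×0.0275 = 4.12 mA.
V_CE = V_CC − I_C·R_C = 8.8 − 4.12×0.68 = 6 V > V_CE(sat), so the active-region assumption holds.

active; I_C ≈ 4.1 mA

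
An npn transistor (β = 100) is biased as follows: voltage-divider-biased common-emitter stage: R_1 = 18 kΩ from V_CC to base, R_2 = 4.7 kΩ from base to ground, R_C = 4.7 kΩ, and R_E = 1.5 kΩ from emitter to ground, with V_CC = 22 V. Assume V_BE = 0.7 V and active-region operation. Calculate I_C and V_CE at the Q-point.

I_C ≈ 2.5 mA, V_CE ≈ 6.6 V

Thevenize the base divider: V_Th = V_CC·R_2/(R_1+R_2) = 22×4.7/22.7 = 4.56 V, R_Th = R_1‖R_2 = 3.73 kΩ.
Base-emitter loop: V_Th = I_B·R_Th + V_BE + (β+1)I_B·R_E, so I_B = (4.56 − 0.7) / (3.73 + 101×1.5) = 0.0248 mA.
I_C = β·I_B = 100×0.0248 = 2.48 mA, and I_E = (β+1)I_B = 2.51 mA.
V_CE = V_CC − I_C·R_C − I_E·R_E = 22 − 2.48×4.7 − 2.51×1.5 = 6.57 V.
V_CE = 6.57 V > 0.2 V confirms active-region operation.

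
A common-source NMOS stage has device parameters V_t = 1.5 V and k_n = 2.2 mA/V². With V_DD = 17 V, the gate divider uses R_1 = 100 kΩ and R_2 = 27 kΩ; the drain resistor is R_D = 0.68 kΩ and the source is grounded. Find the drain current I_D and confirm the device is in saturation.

I_D ≈ 4.9 mA

V_G = V_DD·R_2/(R_1+R_2) = 17×27/127 = 3.61 V. With the source grounded, V_GS = V_G = 3.61 V.
Assume saturation: I_D = (k_n/2)(V_GS − V_t)² = (2.2/2)×(3.61 − 1.5)² = 1.1×2.11² = 4.92 mA.
V_DS = V_DD − I_D·R_D = 17 − 4.92×0.68 = 13.7 V.
Saturation requires V_DS ≥ V_GS − V_t = 2.11 V; 13.7 ≥ 2.11 ✓.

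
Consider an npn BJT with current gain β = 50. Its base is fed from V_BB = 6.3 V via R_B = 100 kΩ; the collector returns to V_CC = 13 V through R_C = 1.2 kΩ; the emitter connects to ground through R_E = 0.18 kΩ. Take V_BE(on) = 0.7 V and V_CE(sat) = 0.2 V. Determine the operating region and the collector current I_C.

Assume active. Base-emitter loop: I_B = (V_BB − V_BE)/(R_B + (β+1)R_E) = (6.3 − 0.7)/(100 + 51×0.18) = 0.0513 mA.
I_C = β·I_B = 50×0.0513 = 2.56 mA.
V_CE = V_CC − I_C·R_C − I_E·R_E = 13 − 2.56×1.2 − 2.62×0.18 = 9.45 V > V_CE(sat), so the active-region assumption holds.

active; I_C ≈ 2.6 mA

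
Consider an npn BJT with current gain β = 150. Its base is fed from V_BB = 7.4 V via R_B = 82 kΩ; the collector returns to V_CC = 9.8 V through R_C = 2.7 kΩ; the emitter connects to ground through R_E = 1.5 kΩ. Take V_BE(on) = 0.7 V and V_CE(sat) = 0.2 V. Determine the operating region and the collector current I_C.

Assume active: I_B = (7.4 − 0.7)/(82 + 151×1.5) = 0.0217 mA, I_C = β·I_B = 3.26 mA.
Then V_CE = 9.8 − 3.26×2.7 − 3.28×1.5 = -3.91 V < 0.2 V — the active assumption fails.
Re-solve with V_CE = 0.2 V. KCL at the emitter: V_E/R_E = (V_BB−0.7−V_E)/R_B + (V_CC−0.2−V_E)/R_C, giving V_E = 3.47 V.
I_C = (V_CC − 0.2 − V_E)/R_C = (9.6 − 3.47)/2.7 = 2.27 mA.
Check: I_B = (6.7 − 3.47)/82 = 0.0394 mA, and β·I_B = 5.91 mA > I_C, confirming saturation.

saturation; I_C ≈ 2.3 mA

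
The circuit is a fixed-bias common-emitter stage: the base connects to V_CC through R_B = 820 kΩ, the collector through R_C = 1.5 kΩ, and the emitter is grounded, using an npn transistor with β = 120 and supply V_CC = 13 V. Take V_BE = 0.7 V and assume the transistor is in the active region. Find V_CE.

V_CE ≈ 10 V

Base loop: V_CC = I_B·R_B + V_BE, so I_B = (13 − 0.7)/820 kΩ = 0.015 mA.
In the active region I_C = β·I_B = 120 × 0.015 = 1.8 mA.
Collector loop: V_CE = V_CC − I_C·R_C = 13 − 1.8×1.5 = 10.3 V.
Since V_CE = 10.3 V > V_CE(sat) ≈ 0.2 V, the transistor is in the active region as assumed.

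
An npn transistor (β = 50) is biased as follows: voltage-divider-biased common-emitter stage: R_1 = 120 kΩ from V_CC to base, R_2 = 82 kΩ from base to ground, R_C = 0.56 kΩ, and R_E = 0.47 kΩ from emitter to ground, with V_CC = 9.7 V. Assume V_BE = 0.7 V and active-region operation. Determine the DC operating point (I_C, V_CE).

Thevenize the base divider: V_Th = V_CC·R_2/(R_1+R_2) = 9.7×82/202 = 3.94 V, R_Th = R_1‖R_2 = 48.7 kΩ.
Base-emitter loop: V_Th = I_B·R_Th + V_BE + (β+1)I_B·R_E, so I_B = (3.94 − 0.7) / (48.7 + 51×0.47) = 0.0445 mA.
I_C = β·I_B = 50×0.0445 = 2.23 mA, and I_E = (β+1)I_B = 2.27 mA.
V_CE = V_CC − I_C·R_C − I_E·R_E = 9.7 − 2.23×0.56 − 2.27×0.47 = 7.39 V.
V_CE = 7.39 V > 0.2 V confirms active-region operation.

I_C ≈ 2.2 mA, V_CE ≈ 7.4 V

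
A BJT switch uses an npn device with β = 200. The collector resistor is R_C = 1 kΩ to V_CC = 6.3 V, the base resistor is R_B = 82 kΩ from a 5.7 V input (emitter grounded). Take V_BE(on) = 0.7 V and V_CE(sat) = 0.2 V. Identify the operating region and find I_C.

saturation; I_C ≈ 6.1 mA

Assume active: I_B = (5.7 − 0.7)/82 = 0.061 mA, giving I_C = β·I_B = 12.2 mA.
But then V_CE = 6.3 − 12.2×1 = -5.9 V < V_CE(sat) = 0.2 V — impossible in the active region.
So the transistor is saturated. With V_CE = 0.2 V, I_C = (V_CC − 0.2)/R_C = 6.1/1 = 6.1 mA.
Check: β·I_B = 12.2 mA > I_C = 6.1 mA, confirming saturation.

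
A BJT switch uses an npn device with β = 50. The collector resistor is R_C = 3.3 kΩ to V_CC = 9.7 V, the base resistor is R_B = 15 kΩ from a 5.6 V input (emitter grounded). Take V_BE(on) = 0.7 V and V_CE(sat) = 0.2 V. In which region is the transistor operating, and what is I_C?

Assume active: I_B = (5.6 − 0.7)/15 = 0.327 mA, giving I_C = β·I_B = 16.3 mA.
But then V_CE = 9.7 − 16.3×3.3 = -44.2 V < V_CE(sat) = 0.2 V — impossible in the active region.
So the transistor is saturated. With V_CE = 0.2 V, I_C = (V_CC − 0.2)/R_C = 9.5/3.3 = 2.88 mA.
Check: β·I_B = 16.3 mA > I_C = 2.88 mA, confirming saturation.

saturation; I_C ≈ 2.9 mA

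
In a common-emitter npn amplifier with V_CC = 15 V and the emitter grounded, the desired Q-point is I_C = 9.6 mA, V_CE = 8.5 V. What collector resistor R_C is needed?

Collector loop: V_CC = I_C·R_C + V_CE.
R_C = (V_CC − V_CE)/I_C = (15 − 8.5)/9.6 = 0.677 kΩ.

R_C ≈ 0.68 kΩ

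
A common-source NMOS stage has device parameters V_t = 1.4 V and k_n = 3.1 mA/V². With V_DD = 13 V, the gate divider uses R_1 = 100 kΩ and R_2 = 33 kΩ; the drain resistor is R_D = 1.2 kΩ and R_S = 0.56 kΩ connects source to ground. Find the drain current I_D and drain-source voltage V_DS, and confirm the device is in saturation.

I_D ≈ 1.5 mA, V_DS ≈ 10 V

V_G = V_DD·R_2/(R_1+R_2) = 13×33/133 = 3.23 V.
Assume saturation: I_D = (k_n/2)(V_GS − V_t)² with V_GS = V_G − I_D·R_S = 3.23 − 0.56·I_D.
Substituting gives 0.486·I_D² − 4.17·I_D + 5.17 = 0, with roots I_D = 1.5 or 7.08 mA.
The root I_D = 7.08 mA gives V_GS = -0.736 V ≤ V_t, so take I_D = 1.5 mA.
Then V_GS = 2.38 V and V_DS = V_DD − I_D(R_D+R_S) = 13 − 1.5×1.76 = 10.4 V.
Saturation requires V_DS ≥ V_GS − V_t = 0.984 V; 10.4 ≥ 0.984 ✓.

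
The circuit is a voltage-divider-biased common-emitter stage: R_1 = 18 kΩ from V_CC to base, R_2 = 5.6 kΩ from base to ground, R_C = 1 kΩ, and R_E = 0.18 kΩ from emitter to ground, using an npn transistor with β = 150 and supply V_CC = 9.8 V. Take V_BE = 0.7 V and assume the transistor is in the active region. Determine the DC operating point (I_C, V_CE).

Thevenize the base divider: V_Th = V_CC·R_2/(R_1+R_2) = 9.8×5.6/23.6 = 2.33 V, R_Th = R_1‖R_2 = 4.27 kΩ.
Base-emitter loop: V_Th = I_B·R_Th + V_BE + (β+1)I_B·R_E, so I_B = (2.33 − 0.7) / (4.27 + 151×0.18) = 0.0517 mA.
I_C = β·I_B = 150×0.0517 = 7.75 mA, and I_E = (β+1)I_B = 7.8 mA.
V_CE = V_CC − I_C·R_C − I_E·R_E = 9.8 − 7.75×1 − 7.8×0.18 = 0.643 V.
V_CE = 0.643 V > 0.2 V confirms active-region operation.

I_C ≈ 7.8 mA, V_CE ≈ 0.64 V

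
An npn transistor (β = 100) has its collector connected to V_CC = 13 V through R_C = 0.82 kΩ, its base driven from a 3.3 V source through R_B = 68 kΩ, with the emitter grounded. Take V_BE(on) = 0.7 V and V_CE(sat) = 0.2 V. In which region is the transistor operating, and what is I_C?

active; I_C ≈ 3.8 mA

Assume active. Base-emitter loop: I_B = (V_BB − V_BE)/R_B = (3.3 − 0.7)/68 = 0.0382 mA.
I_C = β·I_B = 100×0.0382 = 3.82 mA.
V_CE = V_CC − I_C·R_C = 13 − 3.82×0.82 = 9.86 V > V_CE(sat), so the active-region assumption holds.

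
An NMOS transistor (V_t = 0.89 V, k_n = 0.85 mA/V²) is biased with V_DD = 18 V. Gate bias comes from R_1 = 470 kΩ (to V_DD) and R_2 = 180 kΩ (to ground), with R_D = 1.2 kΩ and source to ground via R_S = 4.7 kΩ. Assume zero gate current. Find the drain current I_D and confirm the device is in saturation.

I_D ≈ 0.62 mA

V_G = V_DD·R_2/(R_1+R_2) = 18×180/650 = 4.98 V.
Assume saturation: I_D = (k_n/2)(V_GS − V_t)² with V_GS = V_G − I_D·R_S = 4.98 − 4.7·I_D.
Substituting gives 9.39·I_D² − 17.4·I_D + 7.13 = 0, with roots I_D = 0.615 or 1.23 mA.
The root I_D = 1.23 mA gives V_GS = -0.814 V ≤ V_t, so take I_D = 0.615 mA.
Then V_GS = 2.09 V and V_DS = V_DD − I_D(R_D+R_S) = 18 − 0.615×5.9 = 14.4 V.
Saturation requires V_DS ≥ V_GS − V_t = 1.2 V; 14.4 ≥ 1.2 ✓.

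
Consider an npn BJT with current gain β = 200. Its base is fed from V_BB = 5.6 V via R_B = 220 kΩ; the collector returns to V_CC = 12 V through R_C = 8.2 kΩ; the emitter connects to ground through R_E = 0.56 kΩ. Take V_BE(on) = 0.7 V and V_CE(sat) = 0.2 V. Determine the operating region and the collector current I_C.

saturation; I_C ≈ 1.3 mA

Assume active: I_B = (5.6 − 0.7)/(220 + 201×0.56) = 0.0147 mA, I_C = β·I_B = 2.95 mA.
Then V_CE = 12 − 2.95×8.2 − 2.96×0.56 = -13.8 V < 0.2 V — the active assumption fails.
Re-solve with V_CE = 0.2 V. KCL at the emitter: V_E/R_E = (V_BB−0.7−V_E)/R_B + (V_CC−0.2−V_E)/R_C, giving V_E = 0.764 V.
I_C = (V_CC − 0.2 − V_E)/R_C = (11.8 − 0.764)/8.2 = 1.35 mA.
Check: I_B = (4.9 − 0.764)/220 = 0.0188 mA, and β·I_B = 3.76 mA > I_C, confirming saturation.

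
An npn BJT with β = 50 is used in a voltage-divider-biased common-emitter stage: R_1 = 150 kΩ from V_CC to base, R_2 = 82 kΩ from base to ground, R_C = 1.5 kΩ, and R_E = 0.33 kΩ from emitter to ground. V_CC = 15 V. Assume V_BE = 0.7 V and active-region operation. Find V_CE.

Thevenize the base divider: V_Th = V_CC·R_2/(R_1+R_2) = 15×82/232 = 5.3 V, R_Th = R_1‖R_2 = 53 kΩ.
Base-emitter loop: V_Th = I_B·R_Th + V_BE + (β+1)I_B·R_E, so I_B = (5.3 − 0.7) / (53 + 51×0.33) = 0.0659 mA.
I_C = β·I_B = 50×0.0659 = 3.29 mA, and I_E = (β+1)I_B = 3.36 mA.
V_CE = V_CC − I_C·R_C − I_E·R_E = 15 − 3.29×1.5 − 3.36×0.33 = 8.95 V.
V_CE = 8.95 V > 0.2 V confirms active-region operation.

V_CE ≈ 8.9 V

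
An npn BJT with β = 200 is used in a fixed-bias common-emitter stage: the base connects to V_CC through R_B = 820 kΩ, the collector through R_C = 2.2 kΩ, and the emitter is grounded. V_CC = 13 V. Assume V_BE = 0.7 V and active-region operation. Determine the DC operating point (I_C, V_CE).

I_C ≈ 3 mA, V_CE ≈ 6.4 V

Base loop: V_CC = I_B·R_B + V_BE, so I_B = (13 − 0.7)/820 kΩ = 0.015 mA.
In the active region I_C = β·I_B = 200 × 0.015 = 3 mA.
Collector loop: V_CE = V_CC − I_C·R_C = 13 − 3×2.2 = 6.4 V.
Since V_CE = 6.4 V > V_CE(sat) ≈ 0.2 V, the transistor is in the active region as assumed.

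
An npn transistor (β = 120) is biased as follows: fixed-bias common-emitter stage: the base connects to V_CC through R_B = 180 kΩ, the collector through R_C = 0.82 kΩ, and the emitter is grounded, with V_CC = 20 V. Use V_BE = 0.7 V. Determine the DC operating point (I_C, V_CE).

Base loop: V_CC = I_B·R_B + V_BE, so I_B = (20 − 0.7)/180 kΩ = 0.107 mA.
In the active region I_C = β·I_B = 120 × 0.107 = 12.9 mA.
Collector loop: V_CE = V_CC − I_C·R_C = 20 − 12.9×0.82 = 9.45 V.
Since V_CE = 9.45 V > V_CE(sat) ≈ 0.2 V, the transistor is in the active region as assumed.

I_C ≈ 13 mA, V_CE ≈ 9.4 V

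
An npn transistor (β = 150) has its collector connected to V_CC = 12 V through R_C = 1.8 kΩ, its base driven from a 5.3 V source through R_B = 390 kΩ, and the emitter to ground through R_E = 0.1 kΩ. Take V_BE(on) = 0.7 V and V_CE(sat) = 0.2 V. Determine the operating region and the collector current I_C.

active; I_C ≈ 1.7 mA

Assume active. Base-emitter loop: I_B = (V_BB − V_BE)/(R_B + (β+1)R_E) = (5.3 − 0.7)/(390 + 151×0.1) = 0.0114 mA.
I_C = β·I_B = 150×0.0114 = 1.7 mA.
V_CE = V_CC − I_C·R_C − I_E·R_E = 12 − 1.7×1.8 − 1.71×0.1 = 8.76 V > V_CE(sat), so the active-region assumption holds.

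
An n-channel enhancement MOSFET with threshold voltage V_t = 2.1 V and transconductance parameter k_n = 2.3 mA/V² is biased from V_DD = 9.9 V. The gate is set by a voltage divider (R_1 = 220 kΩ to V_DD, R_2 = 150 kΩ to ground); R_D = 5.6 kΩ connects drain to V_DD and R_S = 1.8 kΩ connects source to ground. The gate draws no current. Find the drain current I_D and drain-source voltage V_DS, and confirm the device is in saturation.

V_G = V_DD·R_2/(R_1+R_2) = 9.9×150/370 = 4.01 V.
Assume saturation: I_D = (k_n/2)(V_GS − V_t)² with V_GS = V_G − I_D·R_S = 4.01 − 1.8·I_D.
Substituting gives 3.73·I_D² − 8.92·I_D + 4.21 = 0, with roots I_D = 0.647 or 1.75 mA.
The root I_D = 1.75 mA gives V_GS = 0.867 V ≤ V_t, so take I_D = 0.647 mA.
Then V_GS = 2.85 V and V_DS = V_DD − I_D(R_D+R_S) = 9.9 − 0.647×7.4 = 5.12 V.
Saturation requires V_DS ≥ V_GS − V_t = 0.75 V; 5.12 ≥ 0.75 ✓.

I_D ≈ 0.65 mA, V_DS ≈ 5.1 V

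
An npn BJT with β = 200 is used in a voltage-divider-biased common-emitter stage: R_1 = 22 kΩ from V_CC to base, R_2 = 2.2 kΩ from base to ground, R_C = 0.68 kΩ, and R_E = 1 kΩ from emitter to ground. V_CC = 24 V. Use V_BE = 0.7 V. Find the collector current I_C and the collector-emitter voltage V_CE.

I_C ≈ 1.5 mA, V_CE ≈ 22 V

Thevenize the base divider: V_Th = V_CC·R_2/(R_1+R_2) = 24×2.2/24.2 = 2.18 V, R_Th = R_1‖R_2 = 2 kΩ.
Base-emitter loop: V_Th = I_B·R_Th + V_BE + (β+1)I_B·R_E, so I_B = (2.18 − 0.7) / (2 + 201×1) = 0.0073 mA.
I_C = β·I_B = 200×0.0073 = 1.46 mA, and I_E = (β+1)I_B = 1.47 mA.
V_CE = V_CC − I_C·R_C − I_E·R_E = 24 − 1.46×0.68 − 1.47×1 = 21.5 V.
V_CE = 21.5 V > 0.2 V confirms active-region operation.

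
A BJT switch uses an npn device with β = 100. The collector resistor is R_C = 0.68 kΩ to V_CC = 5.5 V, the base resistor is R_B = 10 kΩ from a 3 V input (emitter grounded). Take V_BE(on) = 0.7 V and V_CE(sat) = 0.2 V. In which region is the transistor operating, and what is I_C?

Assume active: I_B = (3 − 0.7)/10 = 0.23 mA, giving I_C = β·I_B = 23 mA.
But then V_CE = 5.5 − 23×0.68 = -10.1 V < V_CE(sat) = 0.2 V — impossible in the active region.
So the transistor is saturated. With V_CE = 0.2 V, I_C = (V_CC − 0.2)/R_C = 5.3/0.68 = 7.79 mA.
Check: β·I_B = 23 mA > I_C = 7.79 mA, confirming saturation.

saturation; I_C ≈ 7.8 mA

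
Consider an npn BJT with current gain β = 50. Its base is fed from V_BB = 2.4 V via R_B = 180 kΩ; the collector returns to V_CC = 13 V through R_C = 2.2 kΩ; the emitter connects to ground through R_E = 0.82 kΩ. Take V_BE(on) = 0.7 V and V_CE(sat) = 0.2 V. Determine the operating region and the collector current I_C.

active; I_C ≈ 0.38 mA

Assume active. Base-emitter loop: I_B = (V_BB − V_BE)/(R_B + (β+1)R_E) = (2.4 − 0.7)/(180 + 51×0.82) = 0.00766 mA.
I_C = β·I_B = 50×0.00766 = 0.383 mA.
V_CE = V_CC − I_C·R_C − I_E·R_E = 13 − 0.383×2.2 − 0.391×0.82 = 11.8 V > V_CE(sat), so the active-region assumption holds.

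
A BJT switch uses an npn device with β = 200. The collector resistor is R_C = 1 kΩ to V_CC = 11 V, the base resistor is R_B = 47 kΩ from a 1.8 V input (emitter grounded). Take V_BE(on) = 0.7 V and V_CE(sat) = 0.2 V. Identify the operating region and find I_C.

Assume active. Base-emitter loop: I_B = (V_BB − V_BE)/R_B = (1.8 − 0.7)/47 = 0.0234 mA.
I_C = β·I_B = 200×0.0234 = 4.68 mA.
V_CE = V_CC − I_C·R_C = 11 − 4.68×1 = 6.32 V > V_CE(sat), so the active-region assumption holds.

active; I_C ≈ 4.7 mA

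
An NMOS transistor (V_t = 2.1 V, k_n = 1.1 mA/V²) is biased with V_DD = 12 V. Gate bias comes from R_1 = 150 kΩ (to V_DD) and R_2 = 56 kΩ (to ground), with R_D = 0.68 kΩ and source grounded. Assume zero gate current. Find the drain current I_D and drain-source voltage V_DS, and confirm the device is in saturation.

V_G = V_DD·R_2/(R_1+R_2) = 12×56/206 = 3.26 V. With the source grounded, V_GS = V_G = 3.26 V.
Assume saturation: I_D = (k_n/2)(V_GS − V_t)² = (1.1/2)×(3.26 − 2.1)² = 0.55×1.16² = 0.743 mA.
V_DS = V_DD − I_D·R_D = 12 − 0.743×0.68 = 11.5 V.
Saturation requires V_DS ≥ V_GS − V_t = 1.16 V; 11.5 ≥ 1.16 ✓.

I_D ≈ 0.74 mA, V_DS ≈ 11 V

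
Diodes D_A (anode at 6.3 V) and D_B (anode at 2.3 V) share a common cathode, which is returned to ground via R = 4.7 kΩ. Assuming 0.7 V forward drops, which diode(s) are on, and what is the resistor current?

Assume both conduct. Then node N would need to be at both 6.3−0.7 = 5.6 V and 2.3−0.7 = 1.6 V, which is impossible.
Assume only D_A conducts: V_N = 6.3 − 0.7 = 5.6 V, so I_R = 5.6/4.7 = 1.19 mA.
Check D_B: its anode-to-cathode voltage is 2.3 − 5.6 = -3.3 V < 0.7 V, so it is off. The assumption is consistent.

Only D_A conducts; I_R ≈ 1.2 mA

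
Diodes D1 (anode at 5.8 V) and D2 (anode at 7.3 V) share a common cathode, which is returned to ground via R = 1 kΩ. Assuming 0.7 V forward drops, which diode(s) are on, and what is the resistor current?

Assume both conduct. Then node N would need to be at both 5.8−0.7 = 5.1 V and 7.3−0.7 = 6.6 V, which is impossible.
Assume only D2 conducts: V_N = 7.3 − 0.7 = 6.6 V, so I_R = 6.6/1 = 6.6 mA.
Check D1: its anode-to-cathode voltage is 5.8 − 6.6 = -0.8 V < 0.7 V, so it is off. The assumption is consistent.

Only D2 conducts; I_R ≈ 6.6 mA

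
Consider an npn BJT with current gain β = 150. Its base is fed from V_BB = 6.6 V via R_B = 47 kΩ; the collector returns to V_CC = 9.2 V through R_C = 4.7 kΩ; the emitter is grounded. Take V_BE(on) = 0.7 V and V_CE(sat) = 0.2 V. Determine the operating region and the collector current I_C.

Assume active: I_B = (6.6 − 0.7)/47 = 0.126 mA, giving I_C = β·I_B = 18.8 mA.
But then V_CE = 9.2 − 18.8×4.7 = -79.3 V < V_CE(sat) = 0.2 V — impossible in the active region.
So the transistor is saturated. With V_CE = 0.2 V, I_C = (V_CC − 0.2)/R_C = 9/4.7 = 1.91 mA.
Check: β·I_B = 18.8 mA > I_C = 1.91 mA, confirming saturation.

saturation; I_C ≈ 1.9 mA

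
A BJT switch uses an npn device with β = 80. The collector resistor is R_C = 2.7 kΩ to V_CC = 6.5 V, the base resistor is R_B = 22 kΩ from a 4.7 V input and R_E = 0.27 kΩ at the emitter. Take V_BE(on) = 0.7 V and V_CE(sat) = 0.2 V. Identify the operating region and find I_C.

Assume active: I_B = (4.7 − 0.7)/(22 + 81×0.27) = 0.0912 mA, I_C = β·I_B = 7.29 mA.
Then V_CE = 6.5 − 7.29×2.7 − 7.39×0.27 = -15.2 V < 0.2 V — the active assumption fails.
Re-solve with V_CE = 0.2 V. KCL at the emitter: V_E/R_E = (V_BB−0.7−V_E)/R_B + (V_CC−0.2−V_E)/R_C, giving V_E = 0.611 V.
I_C = (V_CC − 0.2 − V_E)/R_C = (6.3 − 0.611)/2.7 = 2.11 mA.
Check: I_B = (4 − 0.611)/22 = 0.154 mA, and β·I_B = 12.3 mA > I_C, confirming saturation.

saturation; I_C ≈ 2.1 mA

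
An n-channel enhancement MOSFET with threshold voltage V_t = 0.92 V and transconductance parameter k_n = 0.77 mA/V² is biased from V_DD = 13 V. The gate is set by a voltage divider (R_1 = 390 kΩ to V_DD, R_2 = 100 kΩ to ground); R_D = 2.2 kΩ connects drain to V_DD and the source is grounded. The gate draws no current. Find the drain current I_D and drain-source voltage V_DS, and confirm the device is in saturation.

V_G = V_DD·R_2/(R_1+R_2) = 13×100/490 = 2.65 V. With the source grounded, V_GS = V_G = 2.65 V.
Assume saturation: I_D = (k_n/2)(V_GS − V_t)² = (0.77/2)×(2.65 − 0.92)² = 0.385×1.73² = 1.16 mA.
V_DS = V_DD − I_D·R_D = 13 − 1.16×2.2 = 10.5 V.
Saturation requires V_DS ≥ V_GS − V_t = 1.73 V; 10.5 ≥ 1.73 ✓.

I_D ≈ 1.2 mA, V_DS ≈ 10 V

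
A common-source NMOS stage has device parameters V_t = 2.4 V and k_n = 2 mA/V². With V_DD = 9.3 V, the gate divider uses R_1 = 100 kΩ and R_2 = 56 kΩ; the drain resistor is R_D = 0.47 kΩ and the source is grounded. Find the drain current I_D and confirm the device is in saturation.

V_G = V_DD·R_2/(R_1+R_2) = 9.3×56/156 = 3.34 V. With the source grounded, V_GS = V_G = 3.34 V.
Assume saturation: I_D = (k_n/2)(V_GS − V_t)² = (2/2)×(3.34 − 2.4)² = 1×0.938² = 0.881 mA.
V_DS = V_DD − I_D·R_D = 9.3 − 0.881×0.47 = 8.89 V.
Saturation requires V_DS ≥ V_GS − V_t = 0.938 V; 8.89 ≥ 0.938 ✓.

I_D ≈ 0.88 mA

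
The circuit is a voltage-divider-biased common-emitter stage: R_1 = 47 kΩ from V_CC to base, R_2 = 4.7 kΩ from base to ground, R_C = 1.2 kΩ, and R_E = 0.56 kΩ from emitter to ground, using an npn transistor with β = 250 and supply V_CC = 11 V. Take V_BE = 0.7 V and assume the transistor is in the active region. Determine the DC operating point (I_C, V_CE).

Thevenize the base divider: V_Th = V_CC·R_2/(R_1+R_2) = 11×4.7/51.7 = 1 V, R_Th = R_1‖R_2 = 4.27 kΩ.
Base-emitter loop: V_Th = I_B·R_Th + V_BE + (β+1)I_B·R_E, so I_B = (1 − 0.7) / (4.27 + 251×0.56) = 0.00207 mA.
I_C = β·I_B = 250×0.00207 = 0.518 mA, and I_E = (β+1)I_B = 0.52 mA.
V_CE = V_CC − I_C·R_C − I_E·R_E = 11 − 0.518×1.2 − 0.52×0.56 = 10.1 V.
V_CE = 10.1 V > 0.2 V confirms active-region operation.

I_C ≈ 0.52 mA, V_CE ≈ 10 V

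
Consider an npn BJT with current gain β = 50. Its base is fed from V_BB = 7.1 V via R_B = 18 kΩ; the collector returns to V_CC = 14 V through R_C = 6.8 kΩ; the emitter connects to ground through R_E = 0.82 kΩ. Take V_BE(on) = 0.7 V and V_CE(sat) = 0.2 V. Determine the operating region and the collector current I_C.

saturation; I_C ≈ 1.8 mA

Assume active: I_B = (7.1 − 0.7)/(18 + 51×0.82) = 0.107 mA, I_C = β·I_B = 5.35 mA.
Then V_CE = 14 − 5.35×6.8 − 5.46×0.82 = -26.9 V < 0.2 V — the active assumption fails.
Re-solve with V_CE = 0.2 V. KCL at the emitter: V_E/R_E = (V_BB−0.7−V_E)/R_B + (V_CC−0.2−V_E)/R_C, giving V_E = 1.68 V.
I_C = (V_CC − 0.2 − V_E)/R_C = (13.8 − 1.68)/6.8 = 1.78 mA.
Check: I_B = (6.4 − 1.68)/18 = 0.262 mA, and β·I_B = 13.1 mA > I_C, confirming saturation.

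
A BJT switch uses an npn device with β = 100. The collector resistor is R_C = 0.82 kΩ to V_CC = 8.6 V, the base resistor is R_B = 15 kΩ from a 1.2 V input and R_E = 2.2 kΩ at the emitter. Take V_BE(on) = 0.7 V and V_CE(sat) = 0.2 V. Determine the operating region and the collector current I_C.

Assume active. Base-emitter loop: I_B = (V_BB − V_BE)/(R_B + (β+1)R_E) = (1.2 − 0.7)/(15 + 101×2.2) = 0.00211 mA.
I_C = β·I_B = 100×0.00211 = 0.211 mA.
V_CE = V_CC − I_C·R_C − I_E·R_E = 8.6 − 0.211×0.82 − 0.213×2.2 = 7.96 V > V_CE(sat), so the active-region assumption holds.

active; I_C ≈ 0.21 mA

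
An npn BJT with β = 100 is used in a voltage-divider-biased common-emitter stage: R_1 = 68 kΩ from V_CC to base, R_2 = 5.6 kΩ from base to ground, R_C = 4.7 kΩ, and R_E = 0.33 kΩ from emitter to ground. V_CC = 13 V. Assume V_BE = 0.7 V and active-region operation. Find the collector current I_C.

I_C ≈ 0.75 mA

Thevenize the base divider: V_Th = V_CC·R_2/(R_1+R_2) = 13×5.6/73.6 = 0.989 V, R_Th = R_1‖R_2 = 5.17 kΩ.
Base-emitter loop: V_Th = I_B·R_Th + V_BE + (β+1)I_B·R_E, so I_B = (0.989 − 0.7) / (5.17 + 101×0.33) = 0.00751 mA.
I_C = β·I_B = 100×0.00751 = 0.751 mA, and I_E = (β+1)I_B = 0.758 mA.
V_CE = V_CC − I_C·R_C − I_E·R_E = 13 − 0.751×4.7 − 0.758×0.33 = 9.22 V.
V_CE = 9.22 V > 0.2 V confirms active-region operation.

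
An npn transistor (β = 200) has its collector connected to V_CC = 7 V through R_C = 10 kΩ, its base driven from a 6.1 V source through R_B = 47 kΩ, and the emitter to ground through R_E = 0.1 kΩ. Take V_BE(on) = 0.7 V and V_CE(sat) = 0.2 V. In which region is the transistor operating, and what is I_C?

Assume active: I_B = (6.1 − 0.7)/(47 + 201×0.1) = 0.0805 mA, I_C = β·I_B = 16.1 mA.
Then V_CE = 7 − 16.1×10 − 16.2×0.1 = -156 V < 0.2 V — the active assumption fails.
Re-solve with V_CE = 0.2 V. KCL at the emitter: V_E/R_E = (V_BB−0.7−V_E)/R_B + (V_CC−0.2−V_E)/R_C, giving V_E = 0.0785 V.
I_C = (V_CC − 0.2 − V_E)/R_C = (6.8 − 0.0785)/10 = 0.672 mA.
Check: I_B = (5.4 − 0.0785)/47 = 0.113 mA, and β·I_B = 22.6 mA > I_C, confirming saturation.

saturation; I_C ≈ 0.67 mA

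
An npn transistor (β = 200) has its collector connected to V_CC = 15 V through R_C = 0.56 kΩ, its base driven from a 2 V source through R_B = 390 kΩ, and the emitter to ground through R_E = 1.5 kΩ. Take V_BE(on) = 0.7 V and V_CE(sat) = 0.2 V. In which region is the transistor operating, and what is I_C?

active; I_C ≈ 0.38 mA

Assume active. Base-emitter loop: I_B = (V_BB − V_BE)/(R_B + (β+1)R_E) = (2 − 0.7)/(390 + 201×1.5) = 0.00188 mA.
I_C = β·I_B = 200×0.00188 = 0.376 mA.
V_CE = V_CC − I_C·R_C − I_E·R_E = 15 − 0.376×0.56 − 0.378×1.5 = 14.2 V > V_CE(sat), so the active-region assumption holds.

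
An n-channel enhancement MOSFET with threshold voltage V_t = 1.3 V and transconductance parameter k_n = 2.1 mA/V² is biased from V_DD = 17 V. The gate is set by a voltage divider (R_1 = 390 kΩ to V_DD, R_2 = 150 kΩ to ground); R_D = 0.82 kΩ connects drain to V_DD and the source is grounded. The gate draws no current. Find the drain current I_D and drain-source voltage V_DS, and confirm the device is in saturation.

V_G = V_DD·R_2/(R_1+R_2) = 17×150/540 = 4.72 V. With the source grounded, V_GS = V_G = 4.72 V.
Assume saturation: I_D = (k_n/2)(V_GS − V_t)² = (2.1/2)×(4.72 − 1.3)² = 1.05×3.42² = 12.3 mA.
V_DS = V_DD − I_D·R_D = 17 − 12.3×0.82 = 6.92 V.
Saturation requires V_DS ≥ V_GS − V_t = 3.42 V; 6.92 ≥ 3.42 ✓.

I_D ≈ 12 mA, V_DS ≈ 6.9 V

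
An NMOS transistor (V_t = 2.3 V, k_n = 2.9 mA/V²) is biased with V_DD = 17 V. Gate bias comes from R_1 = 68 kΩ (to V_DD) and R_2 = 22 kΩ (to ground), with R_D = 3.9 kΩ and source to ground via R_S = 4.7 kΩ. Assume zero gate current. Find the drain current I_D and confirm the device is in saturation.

V_G = V_DD·R_2/(R_1+R_2) = 17×22/90 = 4.16 V.
Assume saturation: I_D = (k_n/2)(V_GS − V_t)² with V_GS = V_G − I_D·R_S = 4.16 − 4.7·I_D.
Substituting gives 32·I_D² − 26.3·I_D + 4.99 = 0, with roots I_D = 0.298 or 0.523 mA.
The root I_D = 0.523 mA gives V_GS = 1.7 V ≤ V_t, so take I_D = 0.298 mA.
Then V_GS = 2.75 V and V_DS = V_DD − I_D(R_D+R_S) = 17 − 0.298×8.6 = 14.4 V.
Saturation requires V_DS ≥ V_GS − V_t = 0.454 V; 14.4 ≥ 0.454 ✓.

I_D ≈ 0.3 mA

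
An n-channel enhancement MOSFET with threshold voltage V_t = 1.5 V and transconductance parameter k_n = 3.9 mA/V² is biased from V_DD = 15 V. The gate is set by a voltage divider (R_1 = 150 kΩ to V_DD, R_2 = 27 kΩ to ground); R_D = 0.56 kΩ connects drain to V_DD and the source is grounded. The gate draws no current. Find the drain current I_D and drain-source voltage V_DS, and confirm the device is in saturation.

I_D ≈ 1.2 mA, V_DS ≈ 14 V

V_G = V_DD·R_2/(R_1+R_2) = 15×27/177 = 2.29 V. With the source grounded, V_GS = V_G = 2.29 V.
Assume saturation: I_D = (k_n/2)(V_GS − V_t)² = (3.9/2)×(2.29 − 1.5)² = 1.95×0.788² = 1.21 mA.
V_DS = V_DD − I_D·R_D = 15 − 1.21×0.56 = 14.3 V.
Saturation requires V_DS ≥ V_GS − V_t = 0.788 V; 14.3 ≥ 0.788 ✓.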